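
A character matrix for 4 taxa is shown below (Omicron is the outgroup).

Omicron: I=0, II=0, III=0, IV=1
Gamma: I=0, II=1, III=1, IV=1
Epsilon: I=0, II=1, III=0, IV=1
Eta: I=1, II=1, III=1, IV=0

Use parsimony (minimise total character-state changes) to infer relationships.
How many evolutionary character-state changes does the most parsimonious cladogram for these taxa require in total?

Character polarity is set by the outgroup: the derived state is whichever differs from the outgroup's state, so for IV the derived state is '0', and for the remaining characters it is '1'.
I (derived state '1') is unique to Eta (autapomorphy; uninformative for grouping).
II (derived state '1') is shared by all ingroup taxa — unites the whole ingroup.
Only Eta and Gamma show the derived state '1' for III, supporting them as a clade.
IV: derived state '0' in Eta only — an autapomorphy, so it tells us nothing about relationships among taxa.
Most parsimonious ingroup topology: ((Gamma,Eta),Epsilon).
Changes per character on this tree: I: 1; II: 1; III: 1; IV: 1.
Total = 4.

4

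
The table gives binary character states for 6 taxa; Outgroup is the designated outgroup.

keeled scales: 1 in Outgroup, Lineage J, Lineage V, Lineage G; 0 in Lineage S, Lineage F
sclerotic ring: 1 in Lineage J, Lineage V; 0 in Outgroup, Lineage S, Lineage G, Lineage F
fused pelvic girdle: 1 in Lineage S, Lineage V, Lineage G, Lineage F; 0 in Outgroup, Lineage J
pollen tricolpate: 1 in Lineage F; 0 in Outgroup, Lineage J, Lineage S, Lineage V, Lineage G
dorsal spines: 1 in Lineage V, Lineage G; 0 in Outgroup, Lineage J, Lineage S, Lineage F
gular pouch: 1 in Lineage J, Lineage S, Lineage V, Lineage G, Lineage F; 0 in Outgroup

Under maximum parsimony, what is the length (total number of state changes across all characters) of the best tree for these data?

Character polarity is set by the outgroup: the derived state is whichever differs from the outgroup's state, so for keeled scales the derived state is '0', and for the remaining characters it is '1'.
keeled scales: derived state '0' in Lineage F and Lineage S only — synapomorphy for {Lineage F, Lineage S}.
sclerotic ring (state '1') occurs in Lineage J and Lineage V but conflicts with the nesting implied by the other characters — most parsimoniously interpreted as homoplasy.
fused pelvic girdle (derived state '1') is shared by Lineage F, Lineage G, Lineage S, and Lineage V — a synapomorphy uniting that clade.
pollen tricolpate: derived state '1' in Lineage F only — an autapomorphy, so it tells us nothing about relationships among taxa.
dorsal spines (derived state '1') is shared by Lineage G and Lineage V — a synapomorphy uniting that clade.
gular pouch (derived state '1') is shared by all ingroup taxa — unites the whole ingroup.
Most parsimonious ingroup topology: (Lineage J,((Lineage S,Lineage F),(Lineage V,Lineage G))).
Changes per character on this tree: keeled scales: 1; sclerotic ring: 2; fused pelvic girdle: 1; pollen tricolpate: 1; dorsal spines: 1; gular pouch: 1.
Total = 7.

7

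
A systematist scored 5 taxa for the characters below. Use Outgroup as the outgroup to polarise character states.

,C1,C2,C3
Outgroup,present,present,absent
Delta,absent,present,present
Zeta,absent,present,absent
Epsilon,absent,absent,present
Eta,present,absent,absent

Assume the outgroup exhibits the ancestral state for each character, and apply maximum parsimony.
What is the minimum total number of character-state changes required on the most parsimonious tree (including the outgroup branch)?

4

Character polarity is set by the outgroup: the derived state is whichever differs from the outgroup's state, so for C1, C2 the derived state is 'absent', and for the remaining characters it is 'present'.
Only Delta, Epsilon, and Zeta show the derived state 'absent' for C1, supporting them as a clade.
C2 groups Epsilon and Eta, which is incompatible with the clades supported by the remaining characters; treating it as convergent (homoplasy) costs fewer steps than any alternative tree.
Only Delta and Epsilon show the derived state 'present' for C3, supporting them as a clade.
Most parsimonious ingroup topology: (((Delta,Epsilon),Zeta),Eta).
Changes per character on this tree: C1: 1; C2: 2; C3: 1.
Total = 4.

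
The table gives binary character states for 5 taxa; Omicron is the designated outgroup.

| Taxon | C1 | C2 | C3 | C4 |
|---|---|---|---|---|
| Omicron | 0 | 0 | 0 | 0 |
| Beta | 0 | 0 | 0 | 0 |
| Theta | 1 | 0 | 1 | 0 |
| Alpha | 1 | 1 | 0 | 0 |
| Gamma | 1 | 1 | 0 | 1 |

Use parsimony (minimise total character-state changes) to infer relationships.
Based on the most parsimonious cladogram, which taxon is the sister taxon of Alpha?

Gamma

The outgroup has state '0' for every character, so '1' is the derived state throughout.
Only Alpha, Gamma, and Theta show the derived state '1' for C1, supporting them as a clade.
C2 (derived state '1') is shared by Alpha and Gamma — a synapomorphy uniting that clade.
C3 (derived state '1') is unique to Theta (autapomorphy; uninformative for grouping).
C4 (derived state '1') is unique to Gamma (autapomorphy; uninformative for grouping).
Most parsimonious ingroup topology: (Beta,(Theta,(Alpha,Gamma))).
Alpha and Gamma form a cherry on this tree, so they are sister taxa.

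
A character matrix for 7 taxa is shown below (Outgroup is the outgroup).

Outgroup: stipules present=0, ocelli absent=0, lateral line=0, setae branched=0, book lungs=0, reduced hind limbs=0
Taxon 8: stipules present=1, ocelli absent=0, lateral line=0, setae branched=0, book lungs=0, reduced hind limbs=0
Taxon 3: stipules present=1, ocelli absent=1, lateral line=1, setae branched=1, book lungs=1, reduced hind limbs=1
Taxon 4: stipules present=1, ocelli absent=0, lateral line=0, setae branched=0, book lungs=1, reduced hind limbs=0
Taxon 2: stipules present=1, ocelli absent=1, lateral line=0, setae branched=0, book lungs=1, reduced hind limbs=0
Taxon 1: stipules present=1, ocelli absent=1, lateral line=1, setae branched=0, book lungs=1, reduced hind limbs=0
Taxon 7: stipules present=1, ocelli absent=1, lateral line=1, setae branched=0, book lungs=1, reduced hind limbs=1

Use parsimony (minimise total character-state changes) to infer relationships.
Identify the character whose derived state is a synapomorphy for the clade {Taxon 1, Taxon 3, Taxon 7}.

lateral line

The outgroup has state '0' for every character, so '1' is the derived state throughout.
stipules present (derived state '1') is shared by all ingroup taxa — unites the whole ingroup.
Only Taxon 1, Taxon 2, Taxon 3, and Taxon 7 show the derived state '1' for ocelli absent, supporting them as a clade.
lateral line: derived state '1' in Taxon 1, Taxon 3, and Taxon 7 only — synapomorphy for {Taxon 1, Taxon 3, Taxon 7}.
setae branched (derived state '1') is unique to Taxon 3 (autapomorphy; uninformative for grouping).
book lungs (derived state '1') is shared by Taxon 1, Taxon 2, Taxon 3, Taxon 4, and Taxon 7 — a synapomorphy uniting that clade.
reduced hind limbs (derived state '1') is shared by Taxon 3 and Taxon 7 — a synapomorphy uniting that clade.
Most parsimonious ingroup topology: (Taxon 8,((((Taxon 3,Taxon 7),Taxon 1),Taxon 2),Taxon 4)).
The clade {Taxon 1, Taxon 3, Taxon 7} is supported by lateral line: its derived state '1' occurs in exactly those taxa and in no other taxon (including the outgroup).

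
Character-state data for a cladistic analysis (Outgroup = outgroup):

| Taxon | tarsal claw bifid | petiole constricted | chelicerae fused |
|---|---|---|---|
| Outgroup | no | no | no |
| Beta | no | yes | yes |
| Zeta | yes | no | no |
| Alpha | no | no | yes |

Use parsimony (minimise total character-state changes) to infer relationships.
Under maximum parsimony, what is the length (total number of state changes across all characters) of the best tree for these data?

The outgroup has state 'no' for every character, so 'yes' is the derived state throughout.
tarsal claw bifid (derived state 'yes') is unique to Zeta (autapomorphy; uninformative for grouping).
petiole constricted (derived state 'yes') is unique to Beta (autapomorphy; uninformative for grouping).
Only Alpha and Beta show the derived state 'yes' for chelicerae fused, supporting them as a clade.
Most parsimonious ingroup topology: ((Beta,Alpha),Zeta).
Changes per character on this tree: tarsal claw bifid: 1; petiole constricted: 1; chelicerae fused: 1.
Total = 3.

3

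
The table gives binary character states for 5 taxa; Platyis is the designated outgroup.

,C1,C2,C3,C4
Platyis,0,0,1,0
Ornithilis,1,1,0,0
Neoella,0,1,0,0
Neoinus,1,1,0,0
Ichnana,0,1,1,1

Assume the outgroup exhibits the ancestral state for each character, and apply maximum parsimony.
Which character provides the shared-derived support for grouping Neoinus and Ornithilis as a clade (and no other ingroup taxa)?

C1

Character polarity is set by the outgroup: the derived state is whichever differs from the outgroup's state, so for C3 the derived state is '0', and for the remaining characters it is '1'.
Only Neoinus and Ornithilis show the derived state '1' for C1, supporting them as a clade.
C2 (derived state '1') is shared by all ingroup taxa — unites the whole ingroup.
C3 (derived state '0') is shared by Neoella, Neoinus, and Ornithilis — a synapomorphy uniting that clade.
C4: derived state '1' in Ichnana only — an autapomorphy, so it tells us nothing about relationships among taxa.
Most parsimonious ingroup topology: (((Ornithilis,Neoinus),Neoella),Ichnana).
The clade {Neoinus, Ornithilis} is supported by C1: its derived state '1' occurs in exactly those taxa and in no other taxon (including the outgroup).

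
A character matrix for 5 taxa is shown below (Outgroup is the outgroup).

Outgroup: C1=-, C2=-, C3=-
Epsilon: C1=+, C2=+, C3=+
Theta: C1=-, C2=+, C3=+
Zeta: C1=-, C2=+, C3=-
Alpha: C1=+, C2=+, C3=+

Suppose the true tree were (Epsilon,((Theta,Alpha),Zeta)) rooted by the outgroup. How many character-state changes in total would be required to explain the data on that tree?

Map each character onto (Epsilon,((Theta,Alpha),Zeta)) (rooted by Outgroup) and count the minimum state changes it requires (Fitch parsimony):
C1: 2; C2: 1; C3: 2.
Total tree length = 5.

5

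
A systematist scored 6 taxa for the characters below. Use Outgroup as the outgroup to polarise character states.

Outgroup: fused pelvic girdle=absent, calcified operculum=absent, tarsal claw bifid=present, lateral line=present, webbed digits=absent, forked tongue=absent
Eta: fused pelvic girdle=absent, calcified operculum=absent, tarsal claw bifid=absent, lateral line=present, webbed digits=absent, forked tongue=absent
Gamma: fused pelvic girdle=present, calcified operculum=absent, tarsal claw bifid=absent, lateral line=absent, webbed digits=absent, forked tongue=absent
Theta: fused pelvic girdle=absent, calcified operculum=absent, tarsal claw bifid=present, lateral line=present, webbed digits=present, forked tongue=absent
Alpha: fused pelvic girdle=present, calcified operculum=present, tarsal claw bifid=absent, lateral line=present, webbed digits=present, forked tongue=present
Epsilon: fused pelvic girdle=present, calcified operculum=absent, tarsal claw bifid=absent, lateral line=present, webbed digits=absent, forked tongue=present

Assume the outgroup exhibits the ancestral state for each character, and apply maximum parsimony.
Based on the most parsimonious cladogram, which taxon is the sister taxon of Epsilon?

Character polarity is set by the outgroup: the derived state is whichever differs from the outgroup's state, so for tarsal claw bifid, lateral line the derived state is 'absent', and for the remaining characters it is 'present'.
fused pelvic girdle: derived state 'present' in Alpha, Epsilon, and Gamma only — synapomorphy for {Alpha, Epsilon, Gamma}.
calcified operculum: derived state 'present' in Alpha only — an autapomorphy, so it tells us nothing about relationships among taxa.
Only Alpha, Epsilon, Eta, and Gamma show the derived state 'absent' for tarsal claw bifid, supporting them as a clade.
lateral line (derived state 'absent') is unique to Gamma (autapomorphy; uninformative for grouping).
webbed digits (state 'present') occurs in Alpha and Theta but conflicts with the nesting implied by the other characters — most parsimoniously interpreted as homoplasy.
Only Alpha and Epsilon show the derived state 'present' for forked tongue, supporting them as a clade.
Most parsimonious ingroup topology: ((Eta,(Gamma,(Alpha,Epsilon))),Theta).
Epsilon and Alpha form a cherry on this tree, so they are sister taxa.

Alpha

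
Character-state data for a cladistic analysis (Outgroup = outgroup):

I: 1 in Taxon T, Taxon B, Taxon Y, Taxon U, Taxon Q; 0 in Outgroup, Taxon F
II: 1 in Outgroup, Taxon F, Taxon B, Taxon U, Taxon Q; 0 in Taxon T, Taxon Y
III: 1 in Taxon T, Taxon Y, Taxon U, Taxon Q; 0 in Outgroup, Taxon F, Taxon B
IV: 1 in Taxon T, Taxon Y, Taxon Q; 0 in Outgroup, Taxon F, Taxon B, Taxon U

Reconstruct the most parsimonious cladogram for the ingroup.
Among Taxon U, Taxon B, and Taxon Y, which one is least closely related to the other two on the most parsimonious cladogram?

Character polarity is set by the outgroup: the derived state is whichever differs from the outgroup's state, so for II the derived state is '0', and for the remaining characters it is '1'.
Only Taxon B, Taxon Q, Taxon T, Taxon U, and Taxon Y show the derived state '1' for I, supporting them as a clade.
II: derived state '0' in Taxon T and Taxon Y only — synapomorphy for {Taxon T, Taxon Y}.
III: derived state '1' in Taxon Q, Taxon T, Taxon U, and Taxon Y only — synapomorphy for {Taxon Q, Taxon T, Taxon U, Taxon Y}.
Only Taxon Q, Taxon T, and Taxon Y show the derived state '1' for IV, supporting them as a clade.
Most parsimonious ingroup topology: (Taxon F,((((Taxon T,Taxon Y),Taxon Q),Taxon U),Taxon B)).
Taxon Y and Taxon U share a more recent common ancestor with each other than either does with Taxon B, so Taxon B is the least closely related of the three.

Taxon B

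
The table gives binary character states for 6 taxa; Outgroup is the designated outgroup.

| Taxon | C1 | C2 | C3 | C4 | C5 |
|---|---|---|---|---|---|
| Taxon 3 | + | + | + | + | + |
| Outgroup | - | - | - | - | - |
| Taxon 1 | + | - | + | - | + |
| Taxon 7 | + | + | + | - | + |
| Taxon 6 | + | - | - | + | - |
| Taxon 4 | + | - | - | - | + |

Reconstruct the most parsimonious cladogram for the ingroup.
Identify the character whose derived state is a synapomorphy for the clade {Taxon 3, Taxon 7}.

The outgroup has state '-' for every character, so '+' is the derived state throughout.
All ingroup taxa share the derived state '+' for C1; it defines the ingroup but does not resolve relationships within it.
C2: derived state '+' in Taxon 3 and Taxon 7 only — synapomorphy for {Taxon 3, Taxon 7}.
C3: derived state '+' in Taxon 1, Taxon 3, and Taxon 7 only — synapomorphy for {Taxon 1, Taxon 3, Taxon 7}.
C4 (state '+') occurs in Taxon 3 and Taxon 6 but conflicts with the nesting implied by the other characters — most parsimoniously interpreted as homoplasy.
Only Taxon 1, Taxon 3, Taxon 4, and Taxon 7 show the derived state '+' for C5, supporting them as a clade.
Most parsimonious ingroup topology: ((((Taxon 3,Taxon 7),Taxon 1),Taxon 4),Taxon 6).
The clade {Taxon 3, Taxon 7} is supported by C2: its derived state '+' occurs in exactly those taxa and in no other taxon (including the outgroup).

C2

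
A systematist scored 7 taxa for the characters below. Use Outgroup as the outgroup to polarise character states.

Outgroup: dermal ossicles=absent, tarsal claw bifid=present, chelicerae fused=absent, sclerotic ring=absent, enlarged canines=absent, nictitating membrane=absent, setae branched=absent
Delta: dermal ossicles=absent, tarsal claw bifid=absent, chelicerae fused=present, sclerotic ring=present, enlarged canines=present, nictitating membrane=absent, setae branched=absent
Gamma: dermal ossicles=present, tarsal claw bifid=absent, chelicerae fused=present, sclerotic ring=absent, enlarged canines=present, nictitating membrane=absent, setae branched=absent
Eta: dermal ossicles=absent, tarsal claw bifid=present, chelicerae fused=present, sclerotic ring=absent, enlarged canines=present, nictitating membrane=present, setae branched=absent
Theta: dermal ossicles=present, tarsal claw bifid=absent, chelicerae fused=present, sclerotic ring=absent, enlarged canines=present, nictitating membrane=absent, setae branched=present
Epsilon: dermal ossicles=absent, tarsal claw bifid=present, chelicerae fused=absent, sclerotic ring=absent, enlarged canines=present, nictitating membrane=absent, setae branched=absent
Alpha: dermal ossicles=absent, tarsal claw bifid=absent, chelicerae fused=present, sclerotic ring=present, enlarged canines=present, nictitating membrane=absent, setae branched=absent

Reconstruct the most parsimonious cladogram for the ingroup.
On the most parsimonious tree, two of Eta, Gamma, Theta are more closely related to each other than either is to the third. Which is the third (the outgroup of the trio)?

Character polarity is set by the outgroup: the derived state is whichever differs from the outgroup's state, so for tarsal claw bifid the derived state is 'absent', and for the remaining characters it is 'present'.
dermal ossicles (derived state 'present') is shared by Gamma and Theta — a synapomorphy uniting that clade.
tarsal claw bifid (derived state 'absent') is shared by Alpha, Delta, Gamma, and Theta — a synapomorphy uniting that clade.
chelicerae fused (derived state 'present') is shared by Alpha, Delta, Eta, Gamma, and Theta — a synapomorphy uniting that clade.
Only Alpha and Delta show the derived state 'present' for sclerotic ring, supporting them as a clade.
All ingroup taxa share the derived state 'present' for enlarged canines; it defines the ingroup but does not resolve relationships within it.
nictitating membrane (derived state 'present') is unique to Eta (autapomorphy; uninformative for grouping).
setae branched (derived state 'present') is unique to Theta (autapomorphy; uninformative for grouping).
Most parsimonious ingroup topology: ((((Delta,Alpha),(Gamma,Theta)),Eta),Epsilon).
Theta and Gamma share a more recent common ancestor with each other than either does with Eta, so Eta is the least closely related of the three.

Eta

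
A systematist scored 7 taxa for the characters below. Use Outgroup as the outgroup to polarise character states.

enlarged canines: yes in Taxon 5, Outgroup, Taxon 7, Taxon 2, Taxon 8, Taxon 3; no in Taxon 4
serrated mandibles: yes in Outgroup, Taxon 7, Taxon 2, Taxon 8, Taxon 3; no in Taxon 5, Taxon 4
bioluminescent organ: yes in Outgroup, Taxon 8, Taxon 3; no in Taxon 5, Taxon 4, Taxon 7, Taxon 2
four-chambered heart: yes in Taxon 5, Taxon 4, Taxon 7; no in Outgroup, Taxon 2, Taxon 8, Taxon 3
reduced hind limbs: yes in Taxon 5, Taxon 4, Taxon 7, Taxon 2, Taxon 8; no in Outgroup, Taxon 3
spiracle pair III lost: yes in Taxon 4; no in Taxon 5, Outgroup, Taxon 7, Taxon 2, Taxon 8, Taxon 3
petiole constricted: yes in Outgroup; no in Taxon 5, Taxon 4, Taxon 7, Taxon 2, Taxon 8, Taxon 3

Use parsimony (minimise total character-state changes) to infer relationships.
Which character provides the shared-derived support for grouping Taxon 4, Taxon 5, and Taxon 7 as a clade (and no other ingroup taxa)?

Character polarity is set by the outgroup: the derived state is whichever differs from the outgroup's state, so for enlarged canines, serrated mandibles, bioluminescent organ, petiole constricted the derived state is 'no', and for the remaining characters it is 'yes'.
enlarged canines (derived state 'no') is unique to Taxon 4 (autapomorphy; uninformative for grouping).
serrated mandibles: derived state 'no' in Taxon 4 and Taxon 5 only — synapomorphy for {Taxon 4, Taxon 5}.
bioluminescent organ (derived state 'no') is shared by Taxon 2, Taxon 4, Taxon 5, and Taxon 7 — a synapomorphy uniting that clade.
four-chambered heart (derived state 'yes') is shared by Taxon 4, Taxon 5, and Taxon 7 — a synapomorphy uniting that clade.
reduced hind limbs: derived state 'yes' in Taxon 2, Taxon 4, Taxon 5, Taxon 7, and Taxon 8 only — synapomorphy for {Taxon 2, Taxon 4, Taxon 5, Taxon 7, Taxon 8}.
spiracle pair III lost (derived state 'yes') is unique to Taxon 4 (autapomorphy; uninformative for grouping).
All ingroup taxa share the derived state 'no' for petiole constricted; it defines the ingroup but does not resolve relationships within it.
Most parsimonious ingroup topology: (((Taxon 2,(Taxon 7,(Taxon 5,Taxon 4))),Taxon 8),Taxon 3).
The clade {Taxon 4, Taxon 5, Taxon 7} is supported by four-chambered heart: its derived state 'yes' occurs in exactly those taxa and in no other taxon (including the outgroup).

four-chambered heart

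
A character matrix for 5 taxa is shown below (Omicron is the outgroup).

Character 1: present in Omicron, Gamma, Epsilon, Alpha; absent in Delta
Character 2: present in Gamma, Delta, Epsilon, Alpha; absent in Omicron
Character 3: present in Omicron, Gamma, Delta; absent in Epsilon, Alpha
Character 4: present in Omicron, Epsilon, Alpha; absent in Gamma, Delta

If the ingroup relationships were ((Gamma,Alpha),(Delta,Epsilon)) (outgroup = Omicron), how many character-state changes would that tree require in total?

6

Map each character onto ((Gamma,Alpha),(Delta,Epsilon)) (rooted by Omicron) and count the minimum state changes it requires (Fitch parsimony):
Character 1: 1; Character 2: 1; Character 3: 2; Character 4: 2.
Total tree length = 6.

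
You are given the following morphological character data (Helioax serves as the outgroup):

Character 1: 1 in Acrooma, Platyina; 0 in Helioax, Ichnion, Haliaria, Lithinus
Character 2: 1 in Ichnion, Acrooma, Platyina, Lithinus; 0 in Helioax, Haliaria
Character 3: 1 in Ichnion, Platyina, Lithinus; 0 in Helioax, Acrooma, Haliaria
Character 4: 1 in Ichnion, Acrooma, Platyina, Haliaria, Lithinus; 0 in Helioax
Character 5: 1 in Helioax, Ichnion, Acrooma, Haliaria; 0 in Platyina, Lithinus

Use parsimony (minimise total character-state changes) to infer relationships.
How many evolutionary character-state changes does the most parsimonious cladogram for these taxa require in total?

Character polarity is set by the outgroup: the derived state is whichever differs from the outgroup's state, so for Character 5 the derived state is '0', and for the remaining characters it is '1'.
Character 1 (state '1') occurs in Acrooma and Platyina but conflicts with the nesting implied by the other characters — most parsimoniously interpreted as homoplasy.
Character 2 (derived state '1') is shared by Acrooma, Ichnion, Lithinus, and Platyina — a synapomorphy uniting that clade.
Character 3: derived state '1' in Ichnion, Lithinus, and Platyina only — synapomorphy for {Ichnion, Lithinus, Platyina}.
All ingroup taxa share the derived state '1' for Character 4; it defines the ingroup but does not resolve relationships within it.
Character 5: derived state '0' in Lithinus and Platyina only — synapomorphy for {Lithinus, Platyina}.
Most parsimonious ingroup topology: (((Ichnion,(Platyina,Lithinus)),Acrooma),Haliaria).
Changes per character on this tree: Character 1: 2; Character 2: 1; Character 3: 1; Character 4: 1; Character 5: 1.
Total = 6.

6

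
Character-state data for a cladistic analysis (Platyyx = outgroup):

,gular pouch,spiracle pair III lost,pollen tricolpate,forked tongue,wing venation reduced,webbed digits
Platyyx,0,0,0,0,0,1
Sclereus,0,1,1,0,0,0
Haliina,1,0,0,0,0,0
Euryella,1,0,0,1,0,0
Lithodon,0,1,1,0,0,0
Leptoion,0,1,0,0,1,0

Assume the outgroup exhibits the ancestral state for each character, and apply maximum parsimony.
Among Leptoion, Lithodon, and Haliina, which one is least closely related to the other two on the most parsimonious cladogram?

Haliina

Character polarity is set by the outgroup: the derived state is whichever differs from the outgroup's state, so for webbed digits the derived state is '0', and for the remaining characters it is '1'.
gular pouch: derived state '1' in Euryella and Haliina only — synapomorphy for {Euryella, Haliina}.
spiracle pair III lost: derived state '1' in Leptoion, Lithodon, and Sclereus only — synapomorphy for {Leptoion, Lithodon, Sclereus}.
pollen tricolpate (derived state '1') is shared by Lithodon and Sclereus — a synapomorphy uniting that clade.
forked tongue (derived state '1') is unique to Euryella (autapomorphy; uninformative for grouping).
wing venation reduced: derived state '1' in Leptoion only — an autapomorphy, so it tells us nothing about relationships among taxa.
webbed digits (derived state '0') is shared by all ingroup taxa — unites the whole ingroup.
Most parsimonious ingroup topology: (((Sclereus,Lithodon),Leptoion),(Haliina,Euryella)).
Leptoion and Lithodon share a more recent common ancestor with each other than either does with Haliina, so Haliina is the least closely related of the three.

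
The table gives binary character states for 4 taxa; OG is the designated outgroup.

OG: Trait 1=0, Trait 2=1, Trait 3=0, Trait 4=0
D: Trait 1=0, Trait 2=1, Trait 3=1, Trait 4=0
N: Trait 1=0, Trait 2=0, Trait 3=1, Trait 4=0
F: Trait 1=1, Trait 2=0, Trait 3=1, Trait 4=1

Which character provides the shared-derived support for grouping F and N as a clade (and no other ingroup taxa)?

Character polarity is set by the outgroup: the derived state is whichever differs from the outgroup's state, so for Trait 2 the derived state is '0', and for the remaining characters it is '1'.
Trait 1: derived state '1' in F only — an autapomorphy, so it tells us nothing about relationships among taxa.
Trait 2: derived state '0' in F and N only — synapomorphy for {F, N}.
All ingroup taxa share the derived state '1' for Trait 3; it defines the ingroup but does not resolve relationships within it.
Trait 4 (derived state '1') is unique to F (autapomorphy; uninformative for grouping).
Most parsimonious ingroup topology: (D,(N,F)).
The clade {F, N} is supported by Trait 2: its derived state '0' occurs in exactly those taxa and in no other taxon (including the outgroup).

Trait 2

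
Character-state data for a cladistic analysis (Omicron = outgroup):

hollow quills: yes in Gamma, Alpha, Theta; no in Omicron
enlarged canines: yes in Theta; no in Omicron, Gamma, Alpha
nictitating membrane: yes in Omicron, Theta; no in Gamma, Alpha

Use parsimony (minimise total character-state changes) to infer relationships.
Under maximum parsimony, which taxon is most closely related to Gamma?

Alpha

Character polarity is set by the outgroup: the derived state is whichever differs from the outgroup's state, so for nictitating membrane the derived state is 'no', and for the remaining characters it is 'yes'.
All ingroup taxa share the derived state 'yes' for hollow quills; it defines the ingroup but does not resolve relationships within it.
enlarged canines (derived state 'yes') is unique to Theta (autapomorphy; uninformative for grouping).
Only Alpha and Gamma show the derived state 'no' for nictitating membrane, supporting them as a clade.
Most parsimonious ingroup topology: ((Gamma,Alpha),Theta).
Gamma and Alpha form a cherry on this tree, so they are sister taxa.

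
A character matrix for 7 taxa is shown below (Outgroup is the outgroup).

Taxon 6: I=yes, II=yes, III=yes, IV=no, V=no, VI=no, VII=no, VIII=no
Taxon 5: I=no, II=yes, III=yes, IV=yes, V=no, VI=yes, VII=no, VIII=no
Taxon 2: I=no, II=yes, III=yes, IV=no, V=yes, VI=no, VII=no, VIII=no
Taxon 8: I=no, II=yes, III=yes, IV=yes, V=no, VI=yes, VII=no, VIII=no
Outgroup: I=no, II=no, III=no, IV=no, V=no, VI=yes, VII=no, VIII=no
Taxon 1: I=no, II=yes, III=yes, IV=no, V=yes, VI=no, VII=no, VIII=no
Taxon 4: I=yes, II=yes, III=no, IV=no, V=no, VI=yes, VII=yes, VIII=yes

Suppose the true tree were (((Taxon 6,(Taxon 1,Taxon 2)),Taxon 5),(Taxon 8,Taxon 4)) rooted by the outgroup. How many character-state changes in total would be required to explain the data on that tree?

11

Map each character onto (((Taxon 6,(Taxon 1,Taxon 2)),Taxon 5),(Taxon 8,Taxon 4)) (rooted by Outgroup) and count the minimum state changes it requires (Fitch parsimony):
I: 2; II: 1; III: 2; IV: 2; V: 1; VI: 1; VII: 1; VIII: 1.
Total tree length = 11.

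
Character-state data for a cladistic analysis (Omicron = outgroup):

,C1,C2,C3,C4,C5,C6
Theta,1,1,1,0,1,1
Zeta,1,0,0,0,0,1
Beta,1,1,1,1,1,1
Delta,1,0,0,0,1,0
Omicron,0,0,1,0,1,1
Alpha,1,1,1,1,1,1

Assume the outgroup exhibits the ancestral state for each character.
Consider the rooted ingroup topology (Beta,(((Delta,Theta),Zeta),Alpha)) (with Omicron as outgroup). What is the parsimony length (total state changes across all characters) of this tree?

10

Map each character onto (Beta,(((Delta,Theta),Zeta),Alpha)) (rooted by Omicron) and count the minimum state changes it requires (Fitch parsimony):
C1: 1; C2: 3; C3: 2; C4: 2; C5: 1; C6: 1.
Total tree length = 10.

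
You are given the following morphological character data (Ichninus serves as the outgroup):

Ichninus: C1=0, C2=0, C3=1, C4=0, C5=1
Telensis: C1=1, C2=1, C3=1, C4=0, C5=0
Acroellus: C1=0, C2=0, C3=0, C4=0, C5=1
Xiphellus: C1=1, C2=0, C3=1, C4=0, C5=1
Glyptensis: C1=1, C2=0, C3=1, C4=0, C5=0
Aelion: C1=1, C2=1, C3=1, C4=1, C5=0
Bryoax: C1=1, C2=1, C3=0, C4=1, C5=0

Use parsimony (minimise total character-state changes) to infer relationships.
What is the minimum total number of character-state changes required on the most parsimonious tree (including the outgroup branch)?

Character polarity is set by the outgroup: the derived state is whichever differs from the outgroup's state, so for C3, C5 the derived state is '0', and for the remaining characters it is '1'.
Only Aelion, Bryoax, Glyptensis, Telensis, and Xiphellus show the derived state '1' for C1, supporting them as a clade.
C2 (derived state '1') is shared by Aelion, Bryoax, and Telensis — a synapomorphy uniting that clade.
C3 (state '0') occurs in Acroellus and Bryoax but conflicts with the nesting implied by the other characters — most parsimoniously interpreted as homoplasy.
Only Aelion and Bryoax show the derived state '1' for C4, supporting them as a clade.
C5 (derived state '0') is shared by Aelion, Bryoax, Glyptensis, and Telensis — a synapomorphy uniting that clade.
Most parsimonious ingroup topology: ((((Telensis,(Aelion,Bryoax)),Glyptensis),Xiphellus),Acroellus).
Changes per character on this tree: C1: 1; C2: 1; C3: 2; C4: 1; C5: 1.
Total = 6.

6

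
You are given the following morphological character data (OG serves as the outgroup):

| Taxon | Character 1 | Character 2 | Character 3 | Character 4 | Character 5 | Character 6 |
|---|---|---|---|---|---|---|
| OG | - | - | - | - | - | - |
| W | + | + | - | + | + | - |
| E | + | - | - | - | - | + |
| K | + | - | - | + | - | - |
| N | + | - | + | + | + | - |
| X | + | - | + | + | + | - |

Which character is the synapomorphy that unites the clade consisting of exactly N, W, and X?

Character 5

The outgroup has state '-' for every character, so '+' is the derived state throughout.
All ingroup taxa share the derived state '+' for Character 1; it defines the ingroup but does not resolve relationships within it.
Character 2: derived state '+' in W only — an autapomorphy, so it tells us nothing about relationships among taxa.
Only N and X show the derived state '+' for Character 3, supporting them as a clade.
Only K, N, W, and X show the derived state '+' for Character 4, supporting them as a clade.
Only N, W, and X show the derived state '+' for Character 5, supporting them as a clade.
Character 6: derived state '+' in E only — an autapomorphy, so it tells us nothing about relationships among taxa.
Most parsimonious ingroup topology: (((W,(N,X)),K),E).
The clade {N, W, X} is supported by Character 5: its derived state '+' occurs in exactly those taxa and in no other taxon (including the outgroup).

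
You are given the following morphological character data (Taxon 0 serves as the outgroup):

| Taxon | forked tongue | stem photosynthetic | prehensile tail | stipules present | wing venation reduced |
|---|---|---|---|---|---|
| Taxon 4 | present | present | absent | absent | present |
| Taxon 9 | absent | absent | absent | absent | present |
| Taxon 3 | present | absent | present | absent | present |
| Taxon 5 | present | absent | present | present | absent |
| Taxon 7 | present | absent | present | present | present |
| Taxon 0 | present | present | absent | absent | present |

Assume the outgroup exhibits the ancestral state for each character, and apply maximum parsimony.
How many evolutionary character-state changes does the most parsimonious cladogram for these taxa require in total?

Character polarity is set by the outgroup: the derived state is whichever differs from the outgroup's state, so for forked tongue, stem photosynthetic, wing venation reduced the derived state is 'absent', and for the remaining characters it is 'present'.
forked tongue: derived state 'absent' in Taxon 9 only — an autapomorphy, so it tells us nothing about relationships among taxa.
stem photosynthetic (derived state 'absent') is shared by Taxon 3, Taxon 5, Taxon 7, and Taxon 9 — a synapomorphy uniting that clade.
prehensile tail: derived state 'present' in Taxon 3, Taxon 5, and Taxon 7 only — synapomorphy for {Taxon 3, Taxon 5, Taxon 7}.
Only Taxon 5 and Taxon 7 show the derived state 'present' for stipules present, supporting them as a clade.
wing venation reduced: derived state 'absent' in Taxon 5 only — an autapomorphy, so it tells us nothing about relationships among taxa.
Most parsimonious ingroup topology: ((Taxon 9,((Taxon 5,Taxon 7),Taxon 3)),Taxon 4).
Changes per character on this tree: forked tongue: 1; stem photosynthetic: 1; prehensile tail: 1; stipules present: 1; wing venation reduced: 1.
Total = 5.

5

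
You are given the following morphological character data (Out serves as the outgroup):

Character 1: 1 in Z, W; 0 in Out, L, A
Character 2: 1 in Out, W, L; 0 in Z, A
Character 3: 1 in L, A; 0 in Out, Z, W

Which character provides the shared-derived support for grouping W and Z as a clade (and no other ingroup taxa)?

Character polarity is set by the outgroup: the derived state is whichever differs from the outgroup's state, so for Character 2 the derived state is '0', and for the remaining characters it is '1'.
Only W and Z show the derived state '1' for Character 1, supporting them as a clade.
Character 2 groups A and Z, which is incompatible with the clades supported by the remaining characters; treating it as convergent (homoplasy) costs fewer steps than any alternative tree.
Only A and L show the derived state '1' for Character 3, supporting them as a clade.
Most parsimonious ingroup topology: ((Z,W),(L,A)).
The clade {W, Z} is supported by Character 1: its derived state '1' occurs in exactly those taxa and in no other taxon (including the outgroup).

Character 1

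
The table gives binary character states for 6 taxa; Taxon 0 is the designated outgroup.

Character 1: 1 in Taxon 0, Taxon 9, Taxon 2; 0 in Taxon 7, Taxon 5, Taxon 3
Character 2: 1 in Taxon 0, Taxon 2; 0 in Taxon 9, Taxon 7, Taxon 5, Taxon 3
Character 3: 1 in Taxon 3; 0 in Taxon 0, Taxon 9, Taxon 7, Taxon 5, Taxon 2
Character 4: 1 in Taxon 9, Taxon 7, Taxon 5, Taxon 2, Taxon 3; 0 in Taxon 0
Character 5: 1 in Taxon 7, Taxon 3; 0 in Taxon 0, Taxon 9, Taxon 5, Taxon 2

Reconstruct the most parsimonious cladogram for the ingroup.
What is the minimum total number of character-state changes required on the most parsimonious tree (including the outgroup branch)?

5

Character polarity is set by the outgroup: the derived state is whichever differs from the outgroup's state, so for Character 1, Character 2 the derived state is '0', and for the remaining characters it is '1'.
Character 1: derived state '0' in Taxon 3, Taxon 5, and Taxon 7 only — synapomorphy for {Taxon 3, Taxon 5, Taxon 7}.
Character 2: derived state '0' in Taxon 3, Taxon 5, Taxon 7, and Taxon 9 only — synapomorphy for {Taxon 3, Taxon 5, Taxon 7, Taxon 9}.
Character 3: derived state '1' in Taxon 3 only — an autapomorphy, so it tells us nothing about relationships among taxa.
All ingroup taxa share the derived state '1' for Character 4; it defines the ingroup but does not resolve relationships within it.
Character 5: derived state '1' in Taxon 3 and Taxon 7 only — synapomorphy for {Taxon 3, Taxon 7}.
Most parsimonious ingroup topology: ((Taxon 9,((Taxon 7,Taxon 3),Taxon 5)),Taxon 2).
Changes per character on this tree: Character 1: 1; Character 2: 1; Character 3: 1; Character 4: 1; Character 5: 1.
Total = 5.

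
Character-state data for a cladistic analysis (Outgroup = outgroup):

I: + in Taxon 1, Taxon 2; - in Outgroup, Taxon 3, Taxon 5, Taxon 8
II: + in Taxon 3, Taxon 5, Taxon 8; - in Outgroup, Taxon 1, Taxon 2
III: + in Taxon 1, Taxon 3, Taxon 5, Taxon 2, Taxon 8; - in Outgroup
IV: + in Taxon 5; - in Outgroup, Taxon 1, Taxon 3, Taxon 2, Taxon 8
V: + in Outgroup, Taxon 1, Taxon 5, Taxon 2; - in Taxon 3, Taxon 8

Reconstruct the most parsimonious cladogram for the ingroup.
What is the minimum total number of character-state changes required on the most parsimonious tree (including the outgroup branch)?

Character polarity is set by the outgroup: the derived state is whichever differs from the outgroup's state, so for V the derived state is '-', and for the remaining characters it is '+'.
I (derived state '+') is shared by Taxon 1 and Taxon 2 — a synapomorphy uniting that clade.
Only Taxon 3, Taxon 5, and Taxon 8 show the derived state '+' for II, supporting them as a clade.
All ingroup taxa share the derived state '+' for III; it defines the ingroup but does not resolve relationships within it.
IV: derived state '+' in Taxon 5 only — an autapomorphy, so it tells us nothing about relationships among taxa.
V: derived state '-' in Taxon 3 and Taxon 8 only — synapomorphy for {Taxon 3, Taxon 8}.
Most parsimonious ingroup topology: ((Taxon 1,Taxon 2),((Taxon 3,Taxon 8),Taxon 5)).
Changes per character on this tree: I: 1; II: 1; III: 1; IV: 1; V: 1.
Total = 5.

5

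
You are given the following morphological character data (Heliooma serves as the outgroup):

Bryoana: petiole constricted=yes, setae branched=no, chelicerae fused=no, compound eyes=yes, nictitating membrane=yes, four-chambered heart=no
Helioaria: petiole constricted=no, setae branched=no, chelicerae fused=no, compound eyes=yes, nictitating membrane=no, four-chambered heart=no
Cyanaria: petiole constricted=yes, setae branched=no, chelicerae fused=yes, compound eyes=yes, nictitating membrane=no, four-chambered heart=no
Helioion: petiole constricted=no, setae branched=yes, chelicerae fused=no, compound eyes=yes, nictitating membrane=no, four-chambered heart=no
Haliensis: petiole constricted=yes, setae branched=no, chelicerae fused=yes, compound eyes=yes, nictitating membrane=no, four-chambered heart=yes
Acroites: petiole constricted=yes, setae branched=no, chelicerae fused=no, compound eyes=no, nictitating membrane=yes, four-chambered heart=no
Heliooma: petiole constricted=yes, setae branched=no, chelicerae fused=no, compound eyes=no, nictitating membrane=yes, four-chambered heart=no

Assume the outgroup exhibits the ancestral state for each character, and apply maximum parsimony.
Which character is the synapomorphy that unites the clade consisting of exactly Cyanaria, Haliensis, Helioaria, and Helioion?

Character polarity is set by the outgroup: the derived state is whichever differs from the outgroup's state, so for petiole constricted, nictitating membrane the derived state is 'no', and for the remaining characters it is 'yes'.
Only Helioaria and Helioion show the derived state 'no' for petiole constricted, supporting them as a clade.
setae branched (derived state 'yes') is unique to Helioion (autapomorphy; uninformative for grouping).
chelicerae fused: derived state 'yes' in Cyanaria and Haliensis only — synapomorphy for {Cyanaria, Haliensis}.
Only Bryoana, Cyanaria, Haliensis, Helioaria, and Helioion show the derived state 'yes' for compound eyes, supporting them as a clade.
Only Cyanaria, Haliensis, Helioaria, and Helioion show the derived state 'no' for nictitating membrane, supporting them as a clade.
four-chambered heart: derived state 'yes' in Haliensis only — an autapomorphy, so it tells us nothing about relationships among taxa.
Most parsimonious ingroup topology: ((((Haliensis,Cyanaria),(Helioaria,Helioion)),Bryoana),Acroites).
The clade {Cyanaria, Haliensis, Helioaria, Helioion} is supported by nictitating membrane: its derived state 'no' occurs in exactly those taxa and in no other taxon (including the outgroup).

nictitating membrane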